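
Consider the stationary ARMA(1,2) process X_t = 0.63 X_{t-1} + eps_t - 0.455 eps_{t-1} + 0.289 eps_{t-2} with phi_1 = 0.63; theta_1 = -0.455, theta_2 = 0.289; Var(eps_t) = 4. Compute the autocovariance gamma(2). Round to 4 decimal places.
\gamma(2) = 2.1927

Multiply the model equation by X_{t-k} and take expectations. With theta_0 = psi_0 = 1 and psi_j the MA(infinity) weights, this gives
  gamma(k) - sum_i phi_i gamma(k-i) = c_k,
  c_k = sigma^2 * sum_{j=k..q} theta_j psi_{j-k}   (c_k = 0 for k > q),
using gamma(-m) = gamma(m).
psi-weights needed (psi_j = theta_j + sum_i phi_i psi_{j-i}):
  psi_1 = theta_1 + phi_1 = -0.455 + (0.63) = 0.175
  psi_2 = theta_2 + phi_1 psi_1 = 0.289 + (0.63)(0.175) = 0.39925
Right-hand sides:
  c_0 = sigma^2 (1 + theta_1 psi_1 + theta_2 psi_2) = 4 * (1 + (-0.455)(0.175) + (0.289)(0.39925)) = 4 * 1.035758 = 4.143033
  c_1 = sigma^2 (theta_1 + theta_2 psi_1) = 4 * (-0.455 + (0.289)(0.175)) = -1.6177
  c_2 = sigma^2 theta_2 = 4 * (0.289) = 1.156
Equations for k = 0 and k = 1 (AR order 1):
  gamma(0) = phi_1 gamma(1) + c_0
  gamma(1) = phi_1 gamma(0) + c_1
Substituting the second into the first: gamma(0) (1 - phi_1^2) = c_0 + phi_1 c_1, so
  gamma(0) = (c_0 + phi_1 c_1) / (1 - phi_1^2) = (4.143033 + (0.63)(-1.6177)) / (1 - (0.63)^2) = 3.123882 / 0.6031 = 5.179708.
  gamma(1) = phi_1 gamma(0) + c_1 = (0.63)(5.179708) + (-1.6177) = 1.645516.
For k = 2: gamma(2) = phi_1 gamma(1) + c_2
  = (0.63)(1.645516) + (1.156) = 2.192675.
Therefore gamma(2) = 2.1927 (to 4 decimal places).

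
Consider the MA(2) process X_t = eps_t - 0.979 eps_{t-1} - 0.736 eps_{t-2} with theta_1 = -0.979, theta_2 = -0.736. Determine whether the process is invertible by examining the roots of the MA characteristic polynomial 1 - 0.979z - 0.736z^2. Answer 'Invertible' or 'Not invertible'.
\text{Not invertible}

The MA(q) characteristic polynomial is P(z) = 1 - 0.979z - 0.736z^2.
Invertibility requires all roots to lie outside the unit circle, i.e. |z| > 1 for every root.
Set 1 + (-0.979) z + (-0.736) z^2 = 0, i.e. a z^2 + b z + c = 0 with a = -0.736, b = -0.979, c = 1.
Discriminant D = b^2 - 4ac = (-0.979)^2 - 4*(-0.736)*1 = 0.958441 - (-2.944) = 3.902441.
D >= 0, so the roots are real: z = (-b +/- sqrt(D)) / (2a) = (0.979 +/- 1.97546) / (-1.472).
  z_1 = (0.979 + 1.97546) / (-1.472) = -2.0071,   |z_1| = 2.0071.
  z_2 = (0.979 - 1.97546) / (-1.472) = 0.6769,   |z_2| = 0.6769.
Moduli of all roots: 2.0071, 0.6769.
All moduli strictly greater than 1? No.
Verdict: Not invertible.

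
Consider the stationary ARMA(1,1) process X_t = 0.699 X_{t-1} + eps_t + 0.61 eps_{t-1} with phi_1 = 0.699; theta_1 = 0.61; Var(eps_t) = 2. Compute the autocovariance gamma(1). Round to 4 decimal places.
\gamma(1) = 7.3021

Multiply the model equation by X_{t-k} and take expectations. With theta_0 = psi_0 = 1 and psi_j the MA(infinity) weights, this gives
  gamma(k) - sum_i phi_i gamma(k-i) = c_k,
  c_k = sigma^2 * sum_{j=k..q} theta_j psi_{j-k}   (c_k = 0 for k > q),
using gamma(-m) = gamma(m).
psi-weights needed (psi_j = theta_j + sum_i phi_i psi_{j-i}):
  psi_1 = theta_1 + phi_1 = 0.61 + (0.699) = 1.309
Right-hand sides:
  c_0 = sigma^2 (1 + theta_1 psi_1) = 2 * (1 + (0.61)(1.309)) = 2 * 1.79849 = 3.59698
  c_1 = sigma^2 theta_1 = 2 * (0.61) = 1.22
  c_2 = 0
Equations for k = 0 and k = 1 (AR order 1):
  gamma(0) = phi_1 gamma(1) + c_0
  gamma(1) = phi_1 gamma(0) + c_1
Substituting the second into the first: gamma(0) (1 - phi_1^2) = c_0 + phi_1 c_1, so
  gamma(0) = (c_0 + phi_1 c_1) / (1 - phi_1^2) = (3.59698 + (0.699)(1.22)) / (1 - (0.699)^2) = 4.44976 / 0.511399 = 8.701151.
  gamma(1) = phi_1 gamma(0) + c_1 = (0.699)(8.701151) + (1.22) = 7.302105.
Therefore gamma(1) = 7.3021 (to 4 decimal places).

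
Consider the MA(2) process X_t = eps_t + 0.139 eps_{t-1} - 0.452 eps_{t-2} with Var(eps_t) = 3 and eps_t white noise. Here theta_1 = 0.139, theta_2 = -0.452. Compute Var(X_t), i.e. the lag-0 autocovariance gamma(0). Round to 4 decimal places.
\gamma(0) = 3.6709

For an MA(q) process X_t = eps_t + sum_i theta_i eps_{t-i} with
Var(eps_t) = sigma^2, the variance is
  gamma(0) = sigma^2 * (1 + sum_i theta_i^2).
  sum_i theta_i^2 = (0.139)^2 + (-0.452)^2 = 0.019321 + 0.204304 = 0.223625.
  gamma(0) = 3 * (1 + 0.223625) = 3 * 1.223625 = 3.670875, which rounds to 3.6709.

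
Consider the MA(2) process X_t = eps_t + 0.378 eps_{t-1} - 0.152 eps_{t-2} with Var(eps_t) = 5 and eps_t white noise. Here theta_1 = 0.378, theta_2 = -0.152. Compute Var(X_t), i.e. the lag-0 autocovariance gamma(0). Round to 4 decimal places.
\gamma(0) = 5.8299

For an MA(q) process X_t = eps_t + sum_i theta_i eps_{t-i} with
Var(eps_t) = sigma^2, the variance is
  gamma(0) = sigma^2 * (1 + sum_i theta_i^2).
  sum_i theta_i^2 = (0.378)^2 + (-0.152)^2 = 0.142884 + 0.023104 = 0.165988.
  gamma(0) = 5 * (1 + 0.165988) = 5 * 1.165988 = 5.82994, which rounds to 5.8299.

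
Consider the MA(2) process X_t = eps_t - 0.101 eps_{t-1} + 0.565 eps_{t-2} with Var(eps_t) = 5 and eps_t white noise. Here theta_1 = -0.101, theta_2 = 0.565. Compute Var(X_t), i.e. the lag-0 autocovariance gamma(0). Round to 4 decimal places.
\gamma(0) = 6.6471

For an MA(q) process X_t = eps_t + sum_i theta_i eps_{t-i} with
Var(eps_t) = sigma^2, the variance is
  gamma(0) = sigma^2 * (1 + sum_i theta_i^2).
  sum_i theta_i^2 = (-0.101)^2 + (0.565)^2 = 0.010201 + 0.319225 = 0.329426.
  gamma(0) = 5 * (1 + 0.329426) = 5 * 1.329426 = 6.64713, which rounds to 6.6471.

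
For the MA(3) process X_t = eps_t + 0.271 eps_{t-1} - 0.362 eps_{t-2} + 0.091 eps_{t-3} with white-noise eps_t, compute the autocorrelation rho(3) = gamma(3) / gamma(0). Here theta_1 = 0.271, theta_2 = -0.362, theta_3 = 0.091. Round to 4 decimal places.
\rho(3) = 0.0750

For an MA(q) process with theta_0 = 1, the autocovariance is
  gamma(k) = sigma^2 * sum_{i=0..q-k} theta_i * theta_{i+k},
and rho(k) = gamma(k) / gamma(0). Sigma^2 cancels.
  numerator   = (1)*(0.091) = 0.091.
  denominator = (1)^2 + (0.271)^2 + (-0.362)^2 + (0.091)^2 = 1.212766.
  rho(3) = 0.091 / 1.212766 = 0.0750.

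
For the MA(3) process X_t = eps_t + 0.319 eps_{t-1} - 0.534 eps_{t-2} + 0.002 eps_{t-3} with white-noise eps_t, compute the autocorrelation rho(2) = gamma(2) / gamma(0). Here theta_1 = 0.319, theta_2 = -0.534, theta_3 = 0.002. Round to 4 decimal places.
\rho(2) = -0.3846

For an MA(q) process with theta_0 = 1, the autocovariance is
  gamma(k) = sigma^2 * sum_{i=0..q-k} theta_i * theta_{i+k},
and rho(k) = gamma(k) / gamma(0). Sigma^2 cancels.
  numerator   = (1)*(-0.534) + (0.319)*(0.002) = -0.533362.
  denominator = (1)^2 + (0.319)^2 + (-0.534)^2 + (0.002)^2 = 1.386921.
  rho(2) = -0.533362 / 1.386921 = -0.3846.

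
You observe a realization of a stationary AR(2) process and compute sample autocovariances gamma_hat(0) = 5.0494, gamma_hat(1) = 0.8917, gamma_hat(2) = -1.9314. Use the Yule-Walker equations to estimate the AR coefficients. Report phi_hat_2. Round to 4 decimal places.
\hat\phi_{2} = -0.4270

The Yule-Walker equations for an AR(p) process read, in matrix form,
  Gamma_p phi = r_p,   with   (Gamma_p)_{ij} = gamma(|i - j|),
                       (r_p)_i = gamma(i),   i,j = 1..p.
Substitute the sample gammas (Toeplitz matrix and right-hand side of size 2):
  Gamma_p = [[5.0494, 0.8917], [0.8917, 5.0494]]
  r_p     = [0.8917, -1.9314]
Written out:
  5.0494 phi_1 + 0.8917 phi_2 = 0.8917
  0.8917 phi_1 + 5.0494 phi_2 = -1.9314
Solve by Cramer's rule:
  det = gamma(0)^2 - gamma(1)^2 = (5.0494)^2 - (0.8917)^2 = 25.49644036 - 0.79512889 = 24.70131147
  phi_hat_1 = [gamma(1) gamma(0) - gamma(1) gamma(2)] / det = [(0.8917)(5.0494) - (0.8917)(-1.9314)] / 24.70131147 = 6.22477936 / 24.70131147 = 0.252
  phi_hat_2 = [gamma(0) gamma(2) - gamma(1)^2] / det = [(5.0494)(-1.9314) - (0.8917)^2] / 24.70131147 = -10.54754005 / 24.70131147 = -0.427
So phi_hat = [0.2520, -0.4270].
Therefore phi_hat_2 = -0.4270.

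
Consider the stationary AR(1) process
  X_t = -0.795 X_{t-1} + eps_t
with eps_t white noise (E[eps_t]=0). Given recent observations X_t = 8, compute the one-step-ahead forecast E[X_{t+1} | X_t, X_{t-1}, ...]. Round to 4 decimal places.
E[X_{t+1} \mid \mathcal F_t] = -6.3600

For an AR(p) model X_t = c + sum_i phi_i X_{t-i} + eps_t, the
one-step-ahead conditional mean is
  E[X_{t+1} | X_t, ...] = c + sum_i phi_i X_{t+1-i}.
Substitute known values:
  E[X_{t+1} | ...] = (-0.795) * (8)
                   = -6.3600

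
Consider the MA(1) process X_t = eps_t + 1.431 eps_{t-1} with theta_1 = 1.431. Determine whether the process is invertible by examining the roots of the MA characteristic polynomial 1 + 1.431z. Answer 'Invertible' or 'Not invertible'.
\text{Not invertible}

The MA(q) characteristic polynomial is P(z) = 1 + 1.431z.
Invertibility requires all roots to lie outside the unit circle, i.e. |z| > 1 for every root.
This is linear in z: 1 + (1.431) z = 0  =>  z = -1/(1.431) = -0.698812,  |z| = 0.698812.
Moduli of all roots: 0.6988.
All moduli strictly greater than 1? No.
Verdict: Not invertible.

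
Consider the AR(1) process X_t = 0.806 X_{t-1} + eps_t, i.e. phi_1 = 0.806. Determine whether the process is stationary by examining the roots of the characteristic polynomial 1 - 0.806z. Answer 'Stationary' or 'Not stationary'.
\text{Stationary}

The AR(p) characteristic polynomial is P(z) = 1 - 0.806z.
Stationarity requires all roots to lie outside the unit circle, i.e. |z| > 1 for every root.
This is linear in z: 1 + (-0.806) z = 0  =>  z = -1/(-0.806) = 1.240695,  |z| = 1.240695.
Moduli of all roots: 1.2407.
All moduli strictly greater than 1? Yes.
Verdict: Stationary.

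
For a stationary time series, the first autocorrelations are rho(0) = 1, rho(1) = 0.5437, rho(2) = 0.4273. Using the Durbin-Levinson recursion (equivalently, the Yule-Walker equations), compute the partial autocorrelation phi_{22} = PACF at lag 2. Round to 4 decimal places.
\phi_{22} = 0.1870

The PACF at lag k is phi_{kk}, the last component of the solution
to the Yule-Walker system G_k phi = r_k where
  (G_k)_{ij} = rho(|i - j|), (r_k)_i = rho(i), i,j = 1..k.
Equivalently, Durbin-Levinson gives phi_{kk} iteratively:
  phi_{11} = rho(1)
  phi_{kk} = [rho(k) - sum_{j=1..k-1} phi_{k-1,j} rho(k-j)]
            / [1 - sum_{j=1..k-1} phi_{k-1,j} rho(j)],
  phi_{k,j} = phi_{k-1,j} - phi_{kk} phi_{k-1,k-j},  j = 1..k-1.
Step k = 1:
  phi_11 = rho(1) = 0.5437.
Step k = 2:
  phi_22 = [rho(2) - phi_11 rho(1)] / [1 - phi_11 rho(1)] = [0.4273 - (0.5437)(0.5437)] / [1 - (0.5437)(0.5437)]
         = 0.13169031 / 0.70439031 = 0.187.
Therefore phi_{22} = 0.1870.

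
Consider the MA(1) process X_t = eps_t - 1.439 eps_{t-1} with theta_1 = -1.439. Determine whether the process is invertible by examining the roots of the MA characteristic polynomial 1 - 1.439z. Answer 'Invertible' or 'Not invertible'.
\text{Not invertible}

The MA(q) characteristic polynomial is P(z) = 1 - 1.439z.
Invertibility requires all roots to lie outside the unit circle, i.e. |z| > 1 for every root.
This is linear in z: 1 + (-1.439) z = 0  =>  z = -1/(-1.439) = 0.694927,  |z| = 0.694927.
Moduli of all roots: 0.6949.
All moduli strictly greater than 1? No.
Verdict: Not invertible.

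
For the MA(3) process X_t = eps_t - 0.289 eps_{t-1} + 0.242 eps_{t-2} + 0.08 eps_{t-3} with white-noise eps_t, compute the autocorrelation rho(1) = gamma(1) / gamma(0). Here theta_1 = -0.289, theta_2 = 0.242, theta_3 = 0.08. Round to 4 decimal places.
\rho(1) = -0.2957

For an MA(q) process with theta_0 = 1, the autocovariance is
  gamma(k) = sigma^2 * sum_{i=0..q-k} theta_i * theta_{i+k},
and rho(k) = gamma(k) / gamma(0). Sigma^2 cancels.
  numerator   = (1)*(-0.289) + (-0.289)*(0.242) + (0.242)*(0.08) = -0.339578.
  denominator = (1)^2 + (-0.289)^2 + (0.242)^2 + (0.08)^2 = 1.148485.
  rho(1) = -0.339578 / 1.148485 = -0.2957.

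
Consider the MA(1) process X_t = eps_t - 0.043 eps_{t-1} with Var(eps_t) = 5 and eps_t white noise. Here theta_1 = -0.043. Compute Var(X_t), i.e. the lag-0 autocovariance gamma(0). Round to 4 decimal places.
\gamma(0) = 5.0092

For an MA(q) process X_t = eps_t + sum_i theta_i eps_{t-i} with
Var(eps_t) = sigma^2, the variance is
  gamma(0) = sigma^2 * (1 + sum_i theta_i^2).
  sum_i theta_i^2 = (-0.043)^2 = 0.001849.
  gamma(0) = 5 * (1 + 0.001849) = 5 * 1.001849 = 5.009245, which rounds to 5.0092.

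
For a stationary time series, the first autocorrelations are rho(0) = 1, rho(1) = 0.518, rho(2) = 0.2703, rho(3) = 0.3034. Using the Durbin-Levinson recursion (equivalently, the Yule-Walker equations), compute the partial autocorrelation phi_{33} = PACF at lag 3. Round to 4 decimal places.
\phi_{33} = 0.2219

The PACF at lag k is phi_{kk}, the last component of the solution
to the Yule-Walker system G_k phi = r_k where
  (G_k)_{ij} = rho(|i - j|), (r_k)_i = rho(i), i,j = 1..k.
Equivalently, Durbin-Levinson gives phi_{kk} iteratively:
  phi_{11} = rho(1)
  phi_{kk} = [rho(k) - sum_{j=1..k-1} phi_{k-1,j} rho(k-j)]
            / [1 - sum_{j=1..k-1} phi_{k-1,j} rho(j)],
  phi_{k,j} = phi_{k-1,j} - phi_{kk} phi_{k-1,k-j},  j = 1..k-1.
Step k = 1:
  phi_11 = rho(1) = 0.518.
Step k = 2:
  phi_22 = [rho(2) - phi_11 rho(1)] / [1 - phi_11 rho(1)] = [0.2703 - (0.518)(0.518)] / [1 - (0.518)(0.518)]
         = 0.001976 / 0.731676 = 0.002701.
  Update: phi_21 = phi_11 - phi_22 phi_11 = 0.518 - (0.002701)(0.518) = 0.516601.
Step k = 3:
  phi_33 = [rho(3) - phi_21 rho(2) - phi_22 rho(1)] / [1 - phi_21 rho(1) - phi_22 rho(2)]
    numerator   = 0.3034 - (0.516601)(0.2703) - (0.002701)(0.518) = 0.1623638
    denominator = 1 - (0.516601)(0.518) - (0.002701)(0.2703) = 0.73167066
  phi_33 = 0.1623638 / 0.73167066 = 0.2219.
Therefore phi_{33} = 0.2219.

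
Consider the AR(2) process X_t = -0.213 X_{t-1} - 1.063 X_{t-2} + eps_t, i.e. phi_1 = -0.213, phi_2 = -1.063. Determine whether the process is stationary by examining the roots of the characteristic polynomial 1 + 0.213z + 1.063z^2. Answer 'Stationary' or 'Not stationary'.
\text{Not stationary}

The AR(p) characteristic polynomial is P(z) = 1 + 0.213z + 1.063z^2.
Stationarity requires all roots to lie outside the unit circle, i.e. |z| > 1 for every root.
Set 1 + (0.213) z + (1.063) z^2 = 0, i.e. a z^2 + b z + c = 0 with a = 1.063, b = 0.213, c = 1.
Discriminant D = b^2 - 4ac = (0.213)^2 - 4*(1.063)*1 = 0.045369 - (4.252) = -4.206631.
D < 0, so the roots are the complex-conjugate pair z = (-b +/- i sqrt(-D)) / (2a) = -0.1002 +/- 0.9647i.
For a conjugate pair |z|^2 = z * conj(z) = (product of roots) = c/a = 1/(1.063) = 0.940734, so |z| = sqrt(0.940734) = 0.9699 for both roots.
Moduli of all roots: 0.9699, 0.9699.
All moduli strictly greater than 1? No.
Verdict: Not stationary.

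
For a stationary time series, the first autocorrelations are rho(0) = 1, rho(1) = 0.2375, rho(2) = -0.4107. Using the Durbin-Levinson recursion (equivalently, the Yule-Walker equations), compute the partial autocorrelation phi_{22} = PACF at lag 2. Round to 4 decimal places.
\phi_{22} = -0.4950

The PACF at lag k is phi_{kk}, the last component of the solution
to the Yule-Walker system G_k phi = r_k where
  (G_k)_{ij} = rho(|i - j|), (r_k)_i = rho(i), i,j = 1..k.
Equivalently, Durbin-Levinson gives phi_{kk} iteratively:
  phi_{11} = rho(1)
  phi_{kk} = [rho(k) - sum_{j=1..k-1} phi_{k-1,j} rho(k-j)]
            / [1 - sum_{j=1..k-1} phi_{k-1,j} rho(j)],
  phi_{k,j} = phi_{k-1,j} - phi_{kk} phi_{k-1,k-j},  j = 1..k-1.
Step k = 1:
  phi_11 = rho(1) = 0.2375.
Step k = 2:
  phi_22 = [rho(2) - phi_11 rho(1)] / [1 - phi_11 rho(1)] = [-0.4107 - (0.2375)(0.2375)] / [1 - (0.2375)(0.2375)]
         = -0.46710625 / 0.94359375 = -0.495.
Therefore phi_{22} = -0.4950.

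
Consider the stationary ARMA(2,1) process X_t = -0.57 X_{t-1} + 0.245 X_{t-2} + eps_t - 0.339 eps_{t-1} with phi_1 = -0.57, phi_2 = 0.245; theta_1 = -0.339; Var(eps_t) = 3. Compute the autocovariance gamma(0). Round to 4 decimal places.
\gamma(0) = 12.0738

Multiply the model equation by X_{t-k} and take expectations. With theta_0 = psi_0 = 1 and psi_j the MA(infinity) weights, this gives
  gamma(k) - sum_i phi_i gamma(k-i) = c_k,
  c_k = sigma^2 * sum_{j=k..q} theta_j psi_{j-k}   (c_k = 0 for k > q),
using gamma(-m) = gamma(m).
psi-weights needed (psi_j = theta_j + sum_i phi_i psi_{j-i}):
  psi_1 = theta_1 + phi_1 = -0.339 + (-0.57) = -0.909
Right-hand sides:
  c_0 = sigma^2 (1 + theta_1 psi_1) = 3 * (1 + (-0.339)(-0.909)) = 3 * 1.308151 = 3.924453
  c_1 = sigma^2 theta_1 = 3 * (-0.339) = -1.017
  c_2 = 0
Equations for k = 0, 1, 2 (AR order 2, c_2 = 0):
  (E0) gamma(0) = phi_1 gamma(1) + phi_2 gamma(2) + c_0
  (E1) gamma(1) = phi_1 gamma(0) + phi_2 gamma(1) + c_1
  (E2) gamma(2) = phi_1 gamma(1) + phi_2 gamma(0)
From (E1): gamma(1) = A gamma(0) + B with
  A = phi_1 / (1 - phi_2) = -0.57 / 0.755 = -0.754967,   B = c_1 / (1 - phi_2) = -1.017 / 0.755 = -1.34702.
Insert (E2) into (E0): gamma(0) (1 - phi_2^2) = phi_1 (1 + phi_2) gamma(1) + c_0.
  phi_1 (1 + phi_2) = (-0.57)(1.245) = -0.70965,   1 - phi_2^2 = 0.939975.
Replace gamma(1) by A gamma(0) + B and collect gamma(0):
  gamma(0) [0.939975 - (-0.70965)(-0.754967)] = (-0.70965)(-1.34702) + 3.924453
  gamma(0) * 0.404213 = 4.880366
  gamma(0) = 4.880366 / 0.404213 = 12.073755.
Therefore gamma(0) = 12.0738 (to 4 decimal places).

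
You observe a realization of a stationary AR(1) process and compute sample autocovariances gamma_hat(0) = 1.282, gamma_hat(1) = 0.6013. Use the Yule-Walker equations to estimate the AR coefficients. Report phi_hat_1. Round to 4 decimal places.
\hat\phi_{1} = 0.4690

The Yule-Walker equations for an AR(p) process read, in matrix form,
  Gamma_p phi = r_p,   with   (Gamma_p)_{ij} = gamma(|i - j|),
                       (r_p)_i = gamma(i),   i,j = 1..p.
Substitute the sample gammas (Toeplitz matrix and right-hand side of size 1):
  Gamma_p = [[1.282]]
  r_p     = [0.6013]
With p = 1 this is the single equation gamma(0) phi_1 = gamma(1):
  phi_hat_1 = gamma(1) / gamma(0) = 0.6013 / 1.282 = 0.4690.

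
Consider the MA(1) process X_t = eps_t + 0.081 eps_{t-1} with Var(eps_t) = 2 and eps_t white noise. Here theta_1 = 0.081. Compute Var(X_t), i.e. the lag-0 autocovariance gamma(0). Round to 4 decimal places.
\gamma(0) = 2.0131

For an MA(q) process X_t = eps_t + sum_i theta_i eps_{t-i} with
Var(eps_t) = sigma^2, the variance is
  gamma(0) = sigma^2 * (1 + sum_i theta_i^2).
  sum_i theta_i^2 = (0.081)^2 = 0.006561.
  gamma(0) = 2 * (1 + 0.006561) = 2 * 1.006561 = 2.013122, which rounds to 2.0131.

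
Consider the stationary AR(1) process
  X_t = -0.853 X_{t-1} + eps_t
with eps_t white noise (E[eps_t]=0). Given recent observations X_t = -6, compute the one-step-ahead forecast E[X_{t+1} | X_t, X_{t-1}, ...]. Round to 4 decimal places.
E[X_{t+1} \mid \mathcal F_t] = 5.1180

For an AR(p) model X_t = c + sum_i phi_i X_{t-i} + eps_t, the
one-step-ahead conditional mean is
  E[X_{t+1} | X_t, ...] = c + sum_i phi_i X_{t+1-i}.
Substitute known values:
  E[X_{t+1} | ...] = (-0.853) * (-6)
                   = 5.1180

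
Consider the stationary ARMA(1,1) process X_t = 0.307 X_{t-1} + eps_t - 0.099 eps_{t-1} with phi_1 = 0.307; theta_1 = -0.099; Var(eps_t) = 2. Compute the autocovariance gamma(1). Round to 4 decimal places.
\gamma(1) = 0.4453

Multiply the model equation by X_{t-k} and take expectations. With theta_0 = psi_0 = 1 and psi_j the MA(infinity) weights, this gives
  gamma(k) - sum_i phi_i gamma(k-i) = c_k,
  c_k = sigma^2 * sum_{j=k..q} theta_j psi_{j-k}   (c_k = 0 for k > q),
using gamma(-m) = gamma(m).
psi-weights needed (psi_j = theta_j + sum_i phi_i psi_{j-i}):
  psi_1 = theta_1 + phi_1 = -0.099 + (0.307) = 0.208
Right-hand sides:
  c_0 = sigma^2 (1 + theta_1 psi_1) = 2 * (1 + (-0.099)(0.208)) = 2 * 0.979408 = 1.958816
  c_1 = sigma^2 theta_1 = 2 * (-0.099) = -0.198
  c_2 = 0
Equations for k = 0 and k = 1 (AR order 1):
  gamma(0) = phi_1 gamma(1) + c_0
  gamma(1) = phi_1 gamma(0) + c_1
Substituting the second into the first: gamma(0) (1 - phi_1^2) = c_0 + phi_1 c_1, so
  gamma(0) = (c_0 + phi_1 c_1) / (1 - phi_1^2) = (1.958816 + (0.307)(-0.198)) / (1 - (0.307)^2) = 1.89803 / 0.905751 = 2.095532.
  gamma(1) = phi_1 gamma(0) + c_1 = (0.307)(2.095532) + (-0.198) = 0.445328.
Therefore gamma(1) = 0.4453 (to 4 decimal places).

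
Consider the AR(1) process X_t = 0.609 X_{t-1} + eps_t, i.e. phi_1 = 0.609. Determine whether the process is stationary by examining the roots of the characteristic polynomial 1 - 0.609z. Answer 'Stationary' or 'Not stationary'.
\text{Stationary}

The AR(p) characteristic polynomial is P(z) = 1 - 0.609z.
Stationarity requires all roots to lie outside the unit circle, i.e. |z| > 1 for every root.
This is linear in z: 1 + (-0.609) z = 0  =>  z = -1/(-0.609) = 1.642036,  |z| = 1.642036.
Moduli of all roots: 1.6420.
All moduli strictly greater than 1? Yes.
Verdict: Stationary.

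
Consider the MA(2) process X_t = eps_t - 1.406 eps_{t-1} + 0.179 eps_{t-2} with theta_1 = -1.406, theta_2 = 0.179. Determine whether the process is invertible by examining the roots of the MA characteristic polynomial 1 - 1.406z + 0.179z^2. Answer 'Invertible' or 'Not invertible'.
\text{Not invertible}

The MA(q) characteristic polynomial is P(z) = 1 - 1.406z + 0.179z^2.
Invertibility requires all roots to lie outside the unit circle, i.e. |z| > 1 for every root.
Set 1 + (-1.406) z + (0.179) z^2 = 0, i.e. a z^2 + b z + c = 0 with a = 0.179, b = -1.406, c = 1.
Discriminant D = b^2 - 4ac = (-1.406)^2 - 4*(0.179)*1 = 1.976836 - (0.716) = 1.260836.
D >= 0, so the roots are real: z = (-b +/- sqrt(D)) / (2a) = (1.406 +/- 1.12287) / (0.358).
  z_1 = (1.406 + 1.12287) / (0.358) = 7.0639,   |z_1| = 7.0639.
  z_2 = (1.406 - 1.12287) / (0.358) = 0.7909,   |z_2| = 0.7909.
Moduli of all roots: 7.0639, 0.7909.
All moduli strictly greater than 1? No.
Verdict: Not invertible.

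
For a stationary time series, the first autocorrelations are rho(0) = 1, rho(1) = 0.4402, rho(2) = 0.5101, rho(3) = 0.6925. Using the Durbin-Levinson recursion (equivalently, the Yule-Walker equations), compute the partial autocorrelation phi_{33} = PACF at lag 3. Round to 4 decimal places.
\phi_{33} = 0.5620

The PACF at lag k is phi_{kk}, the last component of the solution
to the Yule-Walker system G_k phi = r_k where
  (G_k)_{ij} = rho(|i - j|), (r_k)_i = rho(i), i,j = 1..k.
Equivalently, Durbin-Levinson gives phi_{kk} iteratively:
  phi_{11} = rho(1)
  phi_{kk} = [rho(k) - sum_{j=1..k-1} phi_{k-1,j} rho(k-j)]
            / [1 - sum_{j=1..k-1} phi_{k-1,j} rho(j)],
  phi_{k,j} = phi_{k-1,j} - phi_{kk} phi_{k-1,k-j},  j = 1..k-1.
Step k = 1:
  phi_11 = rho(1) = 0.4402.
Step k = 2:
  phi_22 = [rho(2) - phi_11 rho(1)] / [1 - phi_11 rho(1)] = [0.5101 - (0.4402)(0.4402)] / [1 - (0.4402)(0.4402)]
         = 0.31632396 / 0.80622396 = 0.392352.
  Update: phi_21 = phi_11 - phi_22 phi_11 = 0.4402 - (0.392352)(0.4402) = 0.267486.
Step k = 3:
  phi_33 = [rho(3) - phi_21 rho(2) - phi_22 rho(1)] / [1 - phi_21 rho(1) - phi_22 rho(2)]
    numerator   = 0.6925 - (0.267486)(0.5101) - (0.392352)(0.4402) = 0.38334161
    denominator = 1 - (0.267486)(0.4402) - (0.392352)(0.5101) = 0.68211347
  phi_33 = 0.38334161 / 0.68211347 = 0.562.
Therefore phi_{33} = 0.5620.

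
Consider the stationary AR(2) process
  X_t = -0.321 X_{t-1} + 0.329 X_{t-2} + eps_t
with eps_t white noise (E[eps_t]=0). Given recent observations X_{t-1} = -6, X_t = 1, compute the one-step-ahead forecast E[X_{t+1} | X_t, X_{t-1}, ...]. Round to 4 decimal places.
E[X_{t+1} \mid \mathcal F_t] = -2.2950

For an AR(p) model X_t = c + sum_i phi_i X_{t-i} + eps_t, the
one-step-ahead conditional mean is
  E[X_{t+1} | X_t, ...] = c + sum_i phi_i X_{t+1-i}.
Substitute known values:
  E[X_{t+1} | ...] = (-0.321) * (1) + (0.329) * (-6)
                   = -2.2950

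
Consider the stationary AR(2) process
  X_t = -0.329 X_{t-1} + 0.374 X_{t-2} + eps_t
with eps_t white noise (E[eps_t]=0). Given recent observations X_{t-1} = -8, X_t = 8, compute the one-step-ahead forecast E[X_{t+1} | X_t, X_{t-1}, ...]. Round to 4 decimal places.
E[X_{t+1} \mid \mathcal F_t] = -5.6240

For an AR(p) model X_t = c + sum_i phi_i X_{t-i} + eps_t, the
one-step-ahead conditional mean is
  E[X_{t+1} | X_t, ...] = c + sum_i phi_i X_{t+1-i}.
Substitute known values:
  E[X_{t+1} | ...] = (-0.329) * (8) + (0.374) * (-8)
                   = -5.6240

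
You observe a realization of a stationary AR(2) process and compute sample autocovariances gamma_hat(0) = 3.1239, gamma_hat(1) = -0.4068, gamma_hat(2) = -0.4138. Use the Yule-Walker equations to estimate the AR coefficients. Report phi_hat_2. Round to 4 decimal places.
\hat\phi_{2} = -0.1520

The Yule-Walker equations for an AR(p) process read, in matrix form,
  Gamma_p phi = r_p,   with   (Gamma_p)_{ij} = gamma(|i - j|),
                       (r_p)_i = gamma(i),   i,j = 1..p.
Substitute the sample gammas (Toeplitz matrix and right-hand side of size 2):
  Gamma_p = [[3.1239, -0.4068], [-0.4068, 3.1239]]
  r_p     = [-0.4068, -0.4138]
Written out:
  3.1239 phi_1 - 0.4068 phi_2 = -0.4068
  -0.4068 phi_1 + 3.1239 phi_2 = -0.4138
Solve by Cramer's rule:
  det = gamma(0)^2 - gamma(1)^2 = (3.1239)^2 - (-0.4068)^2 = 9.75875121 - 0.16548624 = 9.59326497
  phi_hat_1 = [gamma(1) gamma(0) - gamma(1) gamma(2)] / det = [(-0.4068)(3.1239) - (-0.4068)(-0.4138)] / 9.59326497 = -1.43913636 / 9.59326497 = -0.15
  phi_hat_2 = [gamma(0) gamma(2) - gamma(1)^2] / det = [(3.1239)(-0.4138) - (-0.4068)^2] / 9.59326497 = -1.45815606 / 9.59326497 = -0.152
So phi_hat = [-0.1500, -0.1520].
Therefore phi_hat_2 = -0.1520.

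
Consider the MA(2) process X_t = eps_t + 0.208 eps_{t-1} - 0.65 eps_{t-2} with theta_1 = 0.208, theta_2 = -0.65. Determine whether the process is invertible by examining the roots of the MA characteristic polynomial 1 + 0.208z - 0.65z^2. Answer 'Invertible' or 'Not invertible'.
\text{Invertible}

The MA(q) characteristic polynomial is P(z) = 1 + 0.208z - 0.65z^2.
Invertibility requires all roots to lie outside the unit circle, i.e. |z| > 1 for every root.
Set 1 + (0.208) z + (-0.65) z^2 = 0, i.e. a z^2 + b z + c = 0 with a = -0.65, b = 0.208, c = 1.
Discriminant D = b^2 - 4ac = (0.208)^2 - 4*(-0.65)*1 = 0.043264 - (-2.6) = 2.643264.
D >= 0, so the roots are real: z = (-b +/- sqrt(D)) / (2a) = (-0.208 +/- 1.625812) / (-1.3).
  z_1 = (-0.208 + 1.625812) / (-1.3) = -1.0906,   |z_1| = 1.0906.
  z_2 = (-0.208 - 1.625812) / (-1.3) = 1.4106,   |z_2| = 1.4106.
Moduli of all roots: 1.0906, 1.4106.
All moduli strictly greater than 1? Yes.
Verdict: Invertible.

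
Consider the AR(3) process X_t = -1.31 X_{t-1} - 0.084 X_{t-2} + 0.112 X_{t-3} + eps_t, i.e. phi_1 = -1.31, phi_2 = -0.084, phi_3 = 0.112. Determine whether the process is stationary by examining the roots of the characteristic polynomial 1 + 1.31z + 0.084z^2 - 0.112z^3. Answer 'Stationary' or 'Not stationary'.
\text{Not stationary}

The AR(p) characteristic polynomial is P(z) = 1 + 1.31z + 0.084z^2 - 0.112z^3.
Stationarity requires all roots to lie outside the unit circle, i.e. |z| > 1 for every root.
Degree 3: look for a simple real root z0 first, then factor out (1 - z/z0) and solve the remaining quadratic.
Testing z0 = -2.5: P(-2.5) = 1 + (1.31)(-2.5) + (0.084)(-2.5)^2 + (-0.112)(-2.5)^3
  = 1 + (-3.275) + (0.525) + (1.75) = 0.  So z_0 = -2.5 is a root, |z_0| = 2.5.
Divide out the factor (1 + 0.4 z) = (1 - z/z0) (since 1/z0 = -0.4):
  P(z) = (1 + 0.4 z)(1 + (0.91) z + (-0.28) z^2)
  [check: z-coef 0.91 - (-0.4) = 1.31; z^2-coef -0.28 - (-0.4)(0.91) = 0.084; z^3-coef -(-0.4)(-0.28) = -0.112.]
Remaining roots from the quadratic factor 1 + (0.91) z + (-0.28) z^2:
  Set 1 + (0.91) z + (-0.28) z^2 = 0, i.e. a z^2 + b z + c = 0 with a = -0.28, b = 0.91, c = 1.
  Discriminant D = b^2 - 4ac = (0.91)^2 - 4*(-0.28)*1 = 0.8281 - (-1.12) = 1.9481.
  D >= 0, so the roots are real: z = (-b +/- sqrt(D)) / (2a) = (-0.91 +/- 1.395744) / (-0.56).
    z_1 = (-0.91 + 1.395744) / (-0.56) = -0.8674,   |z_1| = 0.8674.
    z_2 = (-0.91 - 1.395744) / (-0.56) = 4.1174,   |z_2| = 4.1174.
Moduli of all roots: 2.5000, 0.8674, 4.1174.
All moduli strictly greater than 1? No.
Verdict: Not stationary.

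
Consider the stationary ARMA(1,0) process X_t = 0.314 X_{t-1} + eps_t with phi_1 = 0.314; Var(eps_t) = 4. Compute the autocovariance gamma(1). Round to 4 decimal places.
\gamma(1) = 1.3934

Multiply the model equation by X_{t-k} and take expectations. With theta_0 = psi_0 = 1 and psi_j the MA(infinity) weights, this gives
  gamma(k) - sum_i phi_i gamma(k-i) = c_k,
  c_k = sigma^2 * sum_{j=k..q} theta_j psi_{j-k}   (c_k = 0 for k > q),
using gamma(-m) = gamma(m).
Pure AR (q = 0): c_0 = sigma^2 = 4, c_k = 0 for k >= 1.
Equations for k = 0 and k = 1 (AR order 1):
  gamma(0) = phi_1 gamma(1) + c_0
  gamma(1) = phi_1 gamma(0) + c_1
Substituting the second into the first: gamma(0) (1 - phi_1^2) = c_0 + phi_1 c_1, so
  gamma(0) = c_0 / (1 - phi_1^2) = 4 / (1 - (0.314)^2) = 4 / 0.901404 = 4.437522.
  gamma(1) = phi_1 gamma(0) = (0.314)(4.437522) = 1.393382.
Therefore gamma(1) = 1.3934 (to 4 decimal places).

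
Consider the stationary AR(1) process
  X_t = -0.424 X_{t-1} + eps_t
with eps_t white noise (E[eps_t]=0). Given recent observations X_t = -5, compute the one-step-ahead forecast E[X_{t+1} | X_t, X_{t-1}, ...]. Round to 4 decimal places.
E[X_{t+1} \mid \mathcal F_t] = 2.1200

For an AR(p) model X_t = c + sum_i phi_i X_{t-i} + eps_t, the
one-step-ahead conditional mean is
  E[X_{t+1} | X_t, ...] = c + sum_i phi_i X_{t+1-i}.
Substitute known values:
  E[X_{t+1} | ...] = (-0.424) * (-5)
                   = 2.1200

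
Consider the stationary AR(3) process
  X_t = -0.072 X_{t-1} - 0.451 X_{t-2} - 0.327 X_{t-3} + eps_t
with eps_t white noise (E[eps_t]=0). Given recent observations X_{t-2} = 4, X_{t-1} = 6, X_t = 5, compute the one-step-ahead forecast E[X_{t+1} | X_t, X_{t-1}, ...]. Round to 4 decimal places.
E[X_{t+1} \mid \mathcal F_t] = -4.3740

For an AR(p) model X_t = c + sum_i phi_i X_{t-i} + eps_t, the
one-step-ahead conditional mean is
  E[X_{t+1} | X_t, ...] = c + sum_i phi_i X_{t+1-i}.
Substitute known values:
  E[X_{t+1} | ...] = (-0.072) * (5) + (-0.451) * (6) + (-0.327) * (4)
                   = -4.3740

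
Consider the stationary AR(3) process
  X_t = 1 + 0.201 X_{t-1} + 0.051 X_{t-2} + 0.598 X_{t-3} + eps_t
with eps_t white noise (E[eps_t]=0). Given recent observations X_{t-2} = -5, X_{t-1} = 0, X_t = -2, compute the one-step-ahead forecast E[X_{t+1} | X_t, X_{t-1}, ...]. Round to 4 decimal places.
E[X_{t+1} \mid \mathcal F_t] = -2.3920

For an AR(p) model X_t = c + sum_i phi_i X_{t-i} + eps_t, the
one-step-ahead conditional mean is
  E[X_{t+1} | X_t, ...] = c + sum_i phi_i X_{t+1-i}.
Substitute known values:
  E[X_{t+1} | ...] = 1 + (0.201) * (-2) + (0.051) * (0) + (0.598) * (-5)
                   = -2.3920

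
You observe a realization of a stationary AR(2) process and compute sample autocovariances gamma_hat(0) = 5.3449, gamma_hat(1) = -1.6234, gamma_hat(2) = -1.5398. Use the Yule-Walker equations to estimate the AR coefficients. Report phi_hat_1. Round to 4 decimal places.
\hat\phi_{1} = -0.4310

The Yule-Walker equations for an AR(p) process read, in matrix form,
  Gamma_p phi = r_p,   with   (Gamma_p)_{ij} = gamma(|i - j|),
                       (r_p)_i = gamma(i),   i,j = 1..p.
Substitute the sample gammas (Toeplitz matrix and right-hand side of size 2):
  Gamma_p = [[5.3449, -1.6234], [-1.6234, 5.3449]]
  r_p     = [-1.6234, -1.5398]
Written out:
  5.3449 phi_1 - 1.6234 phi_2 = -1.6234
  -1.6234 phi_1 + 5.3449 phi_2 = -1.5398
Solve by Cramer's rule:
  det = gamma(0)^2 - gamma(1)^2 = (5.3449)^2 - (-1.6234)^2 = 28.56795601 - 2.63542756 = 25.93252845
  phi_hat_1 = [gamma(1) gamma(0) - gamma(1) gamma(2)] / det = [(-1.6234)(5.3449) - (-1.6234)(-1.5398)] / 25.93252845 = -11.17662198 / 25.93252845 = -0.431
  phi_hat_2 = [gamma(0) gamma(2) - gamma(1)^2] / det = [(5.3449)(-1.5398) - (-1.6234)^2] / 25.93252845 = -10.86550458 / 25.93252845 = -0.419
So phi_hat = [-0.4310, -0.4190].
Therefore phi_hat_1 = -0.4310.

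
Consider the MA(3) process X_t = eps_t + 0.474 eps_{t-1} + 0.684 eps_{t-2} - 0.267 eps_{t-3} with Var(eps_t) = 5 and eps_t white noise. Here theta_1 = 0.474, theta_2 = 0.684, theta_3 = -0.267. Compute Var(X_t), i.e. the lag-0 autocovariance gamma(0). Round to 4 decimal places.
\gamma(0) = 8.8191

For an MA(q) process X_t = eps_t + sum_i theta_i eps_{t-i} with
Var(eps_t) = sigma^2, the variance is
  gamma(0) = sigma^2 * (1 + sum_i theta_i^2).
  sum_i theta_i^2 = (0.474)^2 + (0.684)^2 + (-0.267)^2 = 0.224676 + 0.467856 + 0.071289 = 0.763821.
  gamma(0) = 5 * (1 + 0.763821) = 5 * 1.763821 = 8.819105, which rounds to 8.8191.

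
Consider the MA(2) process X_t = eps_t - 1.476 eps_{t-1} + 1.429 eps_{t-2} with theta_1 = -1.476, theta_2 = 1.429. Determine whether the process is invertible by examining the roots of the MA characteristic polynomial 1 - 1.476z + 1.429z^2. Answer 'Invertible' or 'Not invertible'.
\text{Not invertible}

The MA(q) characteristic polynomial is P(z) = 1 - 1.476z + 1.429z^2.
Invertibility requires all roots to lie outside the unit circle, i.e. |z| > 1 for every root.
Set 1 + (-1.476) z + (1.429) z^2 = 0, i.e. a z^2 + b z + c = 0 with a = 1.429, b = -1.476, c = 1.
Discriminant D = b^2 - 4ac = (-1.476)^2 - 4*(1.429)*1 = 2.178576 - (5.716) = -3.537424.
D < 0, so the roots are the complex-conjugate pair z = (-b +/- i sqrt(-D)) / (2a) = 0.5164 +/- 0.6581i.
For a conjugate pair |z|^2 = z * conj(z) = (product of roots) = c/a = 1/(1.429) = 0.69979, so |z| = sqrt(0.69979) = 0.8365 for both roots.
Moduli of all roots: 0.8365, 0.8365.
All moduli strictly greater than 1? No.
Verdict: Not invertible.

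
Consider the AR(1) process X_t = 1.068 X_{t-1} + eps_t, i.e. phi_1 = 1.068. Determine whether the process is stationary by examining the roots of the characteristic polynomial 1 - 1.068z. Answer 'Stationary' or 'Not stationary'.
\text{Not stationary}

The AR(p) characteristic polynomial is P(z) = 1 - 1.068z.
Stationarity requires all roots to lie outside the unit circle, i.e. |z| > 1 for every root.
This is linear in z: 1 + (-1.068) z = 0  =>  z = -1/(-1.068) = 0.93633,  |z| = 0.93633.
Moduli of all roots: 0.9363.
All moduli strictly greater than 1? No.
Verdict: Not stationary.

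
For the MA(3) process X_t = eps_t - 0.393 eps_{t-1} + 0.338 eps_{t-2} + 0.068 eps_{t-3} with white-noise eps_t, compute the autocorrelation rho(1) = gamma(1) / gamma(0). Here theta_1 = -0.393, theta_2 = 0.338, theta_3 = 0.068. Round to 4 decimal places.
\rho(1) = -0.3949

For an MA(q) process with theta_0 = 1, the autocovariance is
  gamma(k) = sigma^2 * sum_{i=0..q-k} theta_i * theta_{i+k},
and rho(k) = gamma(k) / gamma(0). Sigma^2 cancels.
  numerator   = (1)*(-0.393) + (-0.393)*(0.338) + (0.338)*(0.068) = -0.50285.
  denominator = (1)^2 + (-0.393)^2 + (0.338)^2 + (0.068)^2 = 1.273317.
  rho(1) = -0.50285 / 1.273317 = -0.3949.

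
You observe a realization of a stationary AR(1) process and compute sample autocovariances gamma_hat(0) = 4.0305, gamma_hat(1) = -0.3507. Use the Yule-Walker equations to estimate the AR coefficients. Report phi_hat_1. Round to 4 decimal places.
\hat\phi_{1} = -0.0870

The Yule-Walker equations for an AR(p) process read, in matrix form,
  Gamma_p phi = r_p,   with   (Gamma_p)_{ij} = gamma(|i - j|),
                       (r_p)_i = gamma(i),   i,j = 1..p.
Substitute the sample gammas (Toeplitz matrix and right-hand side of size 1):
  Gamma_p = [[4.0305]]
  r_p     = [-0.3507]
With p = 1 this is the single equation gamma(0) phi_1 = gamma(1):
  phi_hat_1 = gamma(1) / gamma(0) = -0.3507 / 4.0305 = -0.0870.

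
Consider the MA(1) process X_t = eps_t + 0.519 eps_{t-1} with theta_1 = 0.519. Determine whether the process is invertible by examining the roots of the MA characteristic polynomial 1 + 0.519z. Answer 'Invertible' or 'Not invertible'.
\text{Invertible}

The MA(q) characteristic polynomial is P(z) = 1 + 0.519z.
Invertibility requires all roots to lie outside the unit circle, i.e. |z| > 1 for every root.
This is linear in z: 1 + (0.519) z = 0  =>  z = -1/(0.519) = -1.926782,  |z| = 1.926782.
Moduli of all roots: 1.9268.
All moduli strictly greater than 1? Yes.
Verdict: Invertible.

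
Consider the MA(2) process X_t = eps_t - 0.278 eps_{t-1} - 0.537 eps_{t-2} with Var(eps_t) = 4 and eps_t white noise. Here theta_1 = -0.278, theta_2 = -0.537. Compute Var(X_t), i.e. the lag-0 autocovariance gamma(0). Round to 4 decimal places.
\gamma(0) = 5.4626

For an MA(q) process X_t = eps_t + sum_i theta_i eps_{t-i} with
Var(eps_t) = sigma^2, the variance is
  gamma(0) = sigma^2 * (1 + sum_i theta_i^2).
  sum_i theta_i^2 = (-0.278)^2 + (-0.537)^2 = 0.077284 + 0.288369 = 0.365653.
  gamma(0) = 4 * (1 + 0.365653) = 4 * 1.365653 = 5.462612, which rounds to 5.4626.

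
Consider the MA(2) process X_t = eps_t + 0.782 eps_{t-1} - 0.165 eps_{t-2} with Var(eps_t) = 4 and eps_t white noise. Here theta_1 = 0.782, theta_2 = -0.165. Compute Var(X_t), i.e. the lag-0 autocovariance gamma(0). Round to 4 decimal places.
\gamma(0) = 6.5550

For an MA(q) process X_t = eps_t + sum_i theta_i eps_{t-i} with
Var(eps_t) = sigma^2, the variance is
  gamma(0) = sigma^2 * (1 + sum_i theta_i^2).
  sum_i theta_i^2 = (0.782)^2 + (-0.165)^2 = 0.611524 + 0.027225 = 0.638749.
  gamma(0) = 4 * (1 + 0.638749) = 4 * 1.638749 = 6.554996, which rounds to 6.5550.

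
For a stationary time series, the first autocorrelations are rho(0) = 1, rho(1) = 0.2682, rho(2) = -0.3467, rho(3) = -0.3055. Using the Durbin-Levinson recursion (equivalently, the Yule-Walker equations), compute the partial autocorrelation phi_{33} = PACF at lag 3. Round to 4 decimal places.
\phi_{33} = -0.0671

The PACF at lag k is phi_{kk}, the last component of the solution
to the Yule-Walker system G_k phi = r_k where
  (G_k)_{ij} = rho(|i - j|), (r_k)_i = rho(i), i,j = 1..k.
Equivalently, Durbin-Levinson gives phi_{kk} iteratively:
  phi_{11} = rho(1)
  phi_{kk} = [rho(k) - sum_{j=1..k-1} phi_{k-1,j} rho(k-j)]
            / [1 - sum_{j=1..k-1} phi_{k-1,j} rho(j)],
  phi_{k,j} = phi_{k-1,j} - phi_{kk} phi_{k-1,k-j},  j = 1..k-1.
Step k = 1:
  phi_11 = rho(1) = 0.2682.
Step k = 2:
  phi_22 = [rho(2) - phi_11 rho(1)] / [1 - phi_11 rho(1)] = [-0.3467 - (0.2682)(0.2682)] / [1 - (0.2682)(0.2682)]
         = -0.41863124 / 0.92806876 = -0.451078.
  Update: phi_21 = phi_11 - phi_22 phi_11 = 0.2682 - (-0.451078)(0.2682) = 0.389179.
Step k = 3:
  phi_33 = [rho(3) - phi_21 rho(2) - phi_22 rho(1)] / [1 - phi_21 rho(1) - phi_22 rho(2)]
    numerator   = -0.3055 - (0.389179)(-0.3467) - (-0.451078)(0.2682) = -0.04959254
    denominator = 1 - (0.389179)(0.2682) - (-0.451078)(-0.3467) = 0.73923349
  phi_33 = -0.04959254 / 0.73923349 = -0.0671.
Therefore phi_{33} = -0.0671.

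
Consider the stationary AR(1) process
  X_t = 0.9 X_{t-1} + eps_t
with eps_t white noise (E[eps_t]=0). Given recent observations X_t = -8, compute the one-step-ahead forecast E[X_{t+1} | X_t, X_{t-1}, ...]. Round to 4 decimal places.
E[X_{t+1} \mid \mathcal F_t] = -7.2000

For an AR(p) model X_t = c + sum_i phi_i X_{t-i} + eps_t, the
one-step-ahead conditional mean is
  E[X_{t+1} | X_t, ...] = c + sum_i phi_i X_{t+1-i}.
Substitute known values:
  E[X_{t+1} | ...] = (0.9) * (-8)
                   = -7.2000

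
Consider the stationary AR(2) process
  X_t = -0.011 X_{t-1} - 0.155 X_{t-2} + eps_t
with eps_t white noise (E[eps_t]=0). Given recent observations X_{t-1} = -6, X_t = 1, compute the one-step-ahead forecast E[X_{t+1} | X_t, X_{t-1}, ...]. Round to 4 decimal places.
E[X_{t+1} \mid \mathcal F_t] = 0.9190

For an AR(p) model X_t = c + sum_i phi_i X_{t-i} + eps_t, the
one-step-ahead conditional mean is
  E[X_{t+1} | X_t, ...] = c + sum_i phi_i X_{t+1-i}.
Substitute known values:
  E[X_{t+1} | ...] = (-0.011) * (1) + (-0.155) * (-6)
                   = 0.9190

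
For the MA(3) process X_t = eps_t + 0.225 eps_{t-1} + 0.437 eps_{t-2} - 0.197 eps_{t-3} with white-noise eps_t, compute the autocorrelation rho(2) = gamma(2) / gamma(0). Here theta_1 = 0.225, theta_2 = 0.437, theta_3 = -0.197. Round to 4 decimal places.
\rho(2) = 0.3067

For an MA(q) process with theta_0 = 1, the autocovariance is
  gamma(k) = sigma^2 * sum_{i=0..q-k} theta_i * theta_{i+k},
and rho(k) = gamma(k) / gamma(0). Sigma^2 cancels.
  numerator   = (1)*(0.437) + (0.225)*(-0.197) = 0.392675.
  denominator = (1)^2 + (0.225)^2 + (0.437)^2 + (-0.197)^2 = 1.280403.
  rho(2) = 0.392675 / 1.280403 = 0.3067.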